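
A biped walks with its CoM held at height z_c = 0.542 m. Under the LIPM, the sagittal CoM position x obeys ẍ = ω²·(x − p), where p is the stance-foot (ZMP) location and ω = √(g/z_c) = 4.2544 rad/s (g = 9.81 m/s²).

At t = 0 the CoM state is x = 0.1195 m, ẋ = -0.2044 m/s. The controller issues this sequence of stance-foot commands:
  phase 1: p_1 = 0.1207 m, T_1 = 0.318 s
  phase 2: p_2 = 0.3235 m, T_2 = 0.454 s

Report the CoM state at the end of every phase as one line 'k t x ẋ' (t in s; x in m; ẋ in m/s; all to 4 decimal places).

1 0.3180 0.0315 -0.4310
2 0.7720 -1.0472 -5.7139

phase 1: p=0.1207, T=0.318, ωT=1.352899, cosh=2.063557, sinh=1.805068; start (x,ẋ)=(0.119500, -0.204400) → end (x,ẋ)=(0.031500, -0.431007)
phase 2: p=0.3235, T=0.454, ωT=1.931498, cosh=3.522383, sinh=3.377452; start (x,ẋ)=(0.031500, -0.431007) → end (x,ẋ)=(-1.047199, -5.713923)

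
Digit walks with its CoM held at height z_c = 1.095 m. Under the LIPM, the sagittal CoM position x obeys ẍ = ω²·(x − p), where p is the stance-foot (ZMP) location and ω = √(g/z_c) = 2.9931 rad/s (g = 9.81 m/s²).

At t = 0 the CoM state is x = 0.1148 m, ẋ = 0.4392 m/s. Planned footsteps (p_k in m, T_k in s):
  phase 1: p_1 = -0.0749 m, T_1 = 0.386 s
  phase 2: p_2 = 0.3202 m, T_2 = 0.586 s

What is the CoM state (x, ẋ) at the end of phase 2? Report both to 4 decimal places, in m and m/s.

phase 1: p=-0.0749, T=0.386, ωT=1.155337, cosh=1.745022, sinh=1.430070; start (x,ẋ)=(0.114800, 0.439200) → end (x,ẋ)=(0.465976, 1.578395)
phase 2: p=0.3202, T=0.586, ωT=1.753957, cosh=2.975252, sinh=2.802164; start (x,ẋ)=(0.465976, 1.578395) → end (x,ẋ)=(2.231625, 5.918765)

x = 2.2316, ẋ = 5.9188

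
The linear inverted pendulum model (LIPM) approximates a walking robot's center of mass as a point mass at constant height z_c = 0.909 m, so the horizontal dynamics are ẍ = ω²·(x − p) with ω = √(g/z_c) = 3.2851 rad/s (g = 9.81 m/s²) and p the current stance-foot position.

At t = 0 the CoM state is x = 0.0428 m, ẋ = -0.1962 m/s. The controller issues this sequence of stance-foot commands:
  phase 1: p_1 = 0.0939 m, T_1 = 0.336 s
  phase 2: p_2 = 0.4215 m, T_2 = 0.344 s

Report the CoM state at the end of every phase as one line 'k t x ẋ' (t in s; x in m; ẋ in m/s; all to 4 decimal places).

phase 1: p=0.0939, T=0.336, ωT=1.103794, cosh=1.673597, sinh=1.341987; start (x,ẋ)=(0.042800, -0.196200) → end (x,ẋ)=(-0.071770, -0.553637)
phase 2: p=0.4215, T=0.344, ωT=1.130074, cosh=1.709448, sinh=1.386439; start (x,ẋ)=(-0.071770, -0.553637) → end (x,ẋ)=(-0.655376, -3.193057)

1 0.3360 -0.0718 -0.5536
2 0.6800 -0.6554 -3.1931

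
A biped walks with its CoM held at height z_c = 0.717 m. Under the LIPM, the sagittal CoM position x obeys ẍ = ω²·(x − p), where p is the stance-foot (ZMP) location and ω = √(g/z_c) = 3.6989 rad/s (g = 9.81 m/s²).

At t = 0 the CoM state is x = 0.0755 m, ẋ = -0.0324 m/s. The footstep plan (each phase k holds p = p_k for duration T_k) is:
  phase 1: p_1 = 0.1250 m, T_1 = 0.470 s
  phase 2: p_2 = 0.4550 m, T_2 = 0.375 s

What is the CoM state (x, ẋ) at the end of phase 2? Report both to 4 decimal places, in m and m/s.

phase 1: p=0.1250, T=0.470, ωT=1.738483, cosh=2.932247, sinh=2.756460; start (x,ẋ)=(0.075500, -0.032400) → end (x,ẋ)=(-0.044291, -0.599700)
phase 2: p=0.4550, T=0.375, ωT=1.387088, cosh=2.126488, sinh=1.876686; start (x,ẋ)=(-0.044291, -0.599700) → end (x,ẋ)=(-0.911002, -4.741171)

x = -0.9110, ẋ = -4.7412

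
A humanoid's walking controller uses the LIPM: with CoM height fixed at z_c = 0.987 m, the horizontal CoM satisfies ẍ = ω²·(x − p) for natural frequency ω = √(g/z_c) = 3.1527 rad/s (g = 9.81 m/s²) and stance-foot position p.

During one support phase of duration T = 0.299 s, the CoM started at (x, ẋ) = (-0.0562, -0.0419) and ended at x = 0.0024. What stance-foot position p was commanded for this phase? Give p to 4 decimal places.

ωT = 3.1527·0.299 = 0.942657; cosh(ωT) = 1.478192, sinh(ωT) = 1.088601
x(T) = p + (x₀−p)·cosh(ωT) + (ẋ₀/ω)·sinh(ωT) ⇒ p·(1 − cosh) = x(T) − x₀·cosh − (ẋ₀/ω)·sinh
numerator   = 0.0024 − (-0.0562)·1.478192 − (-0.0419/3.1527)·1.088601 = 0.099942
denominator = 1 − 1.478192 = -0.478192
p = 0.099942 / -0.478192 = -0.2090

p = -0.2090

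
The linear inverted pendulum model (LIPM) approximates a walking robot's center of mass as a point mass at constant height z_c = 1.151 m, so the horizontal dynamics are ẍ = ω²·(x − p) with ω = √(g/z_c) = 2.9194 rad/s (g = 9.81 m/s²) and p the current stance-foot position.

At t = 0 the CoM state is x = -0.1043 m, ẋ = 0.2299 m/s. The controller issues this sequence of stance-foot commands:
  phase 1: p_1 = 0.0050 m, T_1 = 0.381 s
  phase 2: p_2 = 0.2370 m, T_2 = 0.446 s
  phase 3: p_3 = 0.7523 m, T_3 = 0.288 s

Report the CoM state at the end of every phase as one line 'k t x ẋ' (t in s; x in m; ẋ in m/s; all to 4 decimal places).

phase 1: p=0.0050, T=0.381, ωT=1.112291, cosh=1.685062, sinh=1.356257; start (x,ẋ)=(-0.104300, 0.229900) → end (x,ẋ)=(-0.072373, -0.045373)
phase 2: p=0.2370, T=0.446, ωT=1.302052, cosh=1.974404, sinh=1.702431; start (x,ẋ)=(-0.072373, -0.045373) → end (x,ẋ)=(-0.400287, -1.627194)
phase 3: p=0.7523, T=0.288, ωT=0.840787, cosh=1.374781, sinh=0.943410; start (x,ẋ)=(-0.400287, -1.627194) → end (x,ẋ)=(-1.358086, -5.411480)

1 0.3810 -0.0724 -0.0454
2 0.8270 -0.4003 -1.6272
3 1.1150 -1.3581 -5.4115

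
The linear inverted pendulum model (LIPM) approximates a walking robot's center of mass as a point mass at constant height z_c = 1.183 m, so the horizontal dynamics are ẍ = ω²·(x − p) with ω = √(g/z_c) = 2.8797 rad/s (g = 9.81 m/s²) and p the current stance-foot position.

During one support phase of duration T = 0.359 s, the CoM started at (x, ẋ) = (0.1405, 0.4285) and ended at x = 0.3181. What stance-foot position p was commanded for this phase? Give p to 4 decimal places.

ωT = 2.8797·0.359 = 1.033812; cosh(ωT) = 1.583707, sinh(ωT) = 1.228058
x(T) = p + (x₀−p)·cosh(ωT) + (ẋ₀/ω)·sinh(ωT) ⇒ p·(1 − cosh) = x(T) − x₀·cosh − (ẋ₀/ω)·sinh
numerator   = 0.3181 − (0.1405)·1.583707 − (0.4285/2.8797)·1.228058 = -0.087146
denominator = 1 − 1.583707 = -0.583707
p = -0.087146 / -0.583707 = 0.1493

p = 0.1493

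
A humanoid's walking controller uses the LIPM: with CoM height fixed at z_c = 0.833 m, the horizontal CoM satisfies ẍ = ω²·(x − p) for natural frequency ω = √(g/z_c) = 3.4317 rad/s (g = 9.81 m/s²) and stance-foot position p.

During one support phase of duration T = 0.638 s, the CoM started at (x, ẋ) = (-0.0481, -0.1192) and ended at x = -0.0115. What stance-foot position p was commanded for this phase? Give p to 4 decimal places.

ωT = 3.4317·0.638 = 2.189425; cosh(ωT) = 4.521027, sinh(ωT) = 4.409046
x(T) = p + (x₀−p)·cosh(ωT) + (ẋ₀/ω)·sinh(ωT) ⇒ p·(1 − cosh) = x(T) − x₀·cosh − (ẋ₀/ω)·sinh
numerator   = -0.0115 − (-0.0481)·4.521027 − (-0.1192/3.4317)·4.409046 = 0.359109
denominator = 1 − 4.521027 = -3.521027
p = 0.359109 / -3.521027 = -0.1020

p = -0.1020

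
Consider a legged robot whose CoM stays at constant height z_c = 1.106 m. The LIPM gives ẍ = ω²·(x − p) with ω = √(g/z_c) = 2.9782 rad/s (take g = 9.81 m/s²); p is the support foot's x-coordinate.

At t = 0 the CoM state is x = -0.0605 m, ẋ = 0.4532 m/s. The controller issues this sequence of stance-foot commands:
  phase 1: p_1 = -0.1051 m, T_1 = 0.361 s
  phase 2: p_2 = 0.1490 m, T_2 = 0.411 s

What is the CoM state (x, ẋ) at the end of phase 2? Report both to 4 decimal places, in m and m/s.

x = 0.6547, ẋ = 1.7606

phase 1: p=-0.1051, T=0.361, ωT=1.075130, cosh=1.635814, sinh=1.294561; start (x,ẋ)=(-0.060500, 0.453200) → end (x,ẋ)=(0.164854, 0.913304)
phase 2: p=0.1490, T=0.411, ωT=1.224040, cosh=1.847470, sinh=1.553430; start (x,ẋ)=(0.164854, 0.913304) → end (x,ẋ)=(0.654669, 1.760649)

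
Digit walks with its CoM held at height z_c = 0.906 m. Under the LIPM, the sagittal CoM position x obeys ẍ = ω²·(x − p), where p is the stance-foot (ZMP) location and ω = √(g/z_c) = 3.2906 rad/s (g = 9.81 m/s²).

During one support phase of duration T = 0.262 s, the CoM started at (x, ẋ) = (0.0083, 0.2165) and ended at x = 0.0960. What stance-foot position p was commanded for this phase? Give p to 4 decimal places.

p = -0.0516

ωT = 3.2906·0.262 = 0.862137; cosh(ωT) = 1.395238, sinh(ωT) = 0.972979
x(T) = p + (x₀−p)·cosh(ωT) + (ẋ₀/ω)·sinh(ωT) ⇒ p·(1 − cosh) = x(T) − x₀·cosh − (ẋ₀/ω)·sinh
numerator   = 0.0960 − (0.0083)·1.395238 − (0.2165/3.2906)·0.972979 = 0.020404
denominator = 1 − 1.395238 = -0.395238
p = 0.020404 / -0.395238 = -0.0516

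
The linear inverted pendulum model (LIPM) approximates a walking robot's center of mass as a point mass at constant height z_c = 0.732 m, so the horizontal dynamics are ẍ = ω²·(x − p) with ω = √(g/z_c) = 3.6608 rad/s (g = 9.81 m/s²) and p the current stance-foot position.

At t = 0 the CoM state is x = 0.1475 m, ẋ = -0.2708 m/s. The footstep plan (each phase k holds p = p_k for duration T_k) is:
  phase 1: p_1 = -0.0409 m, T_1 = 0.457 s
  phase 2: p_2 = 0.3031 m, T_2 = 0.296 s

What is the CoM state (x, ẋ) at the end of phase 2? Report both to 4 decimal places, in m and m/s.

phase 1: p=-0.0409, T=0.457, ωT=1.672986, cosh=2.757869, sinh=2.570183; start (x,ẋ)=(0.147500, -0.270800) → end (x,ẋ)=(0.288559, 1.025811)
phase 2: p=0.3031, T=0.296, ωT=1.083597, cosh=1.646833, sinh=1.308457; start (x,ẋ)=(0.288559, 1.025811) → end (x,ẋ)=(0.645802, 1.619686)

x = 0.6458, ẋ = 1.6197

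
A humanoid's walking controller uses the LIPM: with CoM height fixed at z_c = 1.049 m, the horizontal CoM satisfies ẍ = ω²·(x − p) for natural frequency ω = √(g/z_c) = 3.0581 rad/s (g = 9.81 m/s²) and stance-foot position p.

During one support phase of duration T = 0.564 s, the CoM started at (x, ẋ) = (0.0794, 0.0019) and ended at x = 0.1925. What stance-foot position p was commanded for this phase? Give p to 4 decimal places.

p = 0.0206

ωT = 3.0581·0.564 = 1.724768; cosh(ωT) = 2.894718, sinh(ωT) = 2.716503
x(T) = p + (x₀−p)·cosh(ωT) + (ẋ₀/ω)·sinh(ωT) ⇒ p·(1 − cosh) = x(T) − x₀·cosh − (ẋ₀/ω)·sinh
numerator   = 0.1925 − (0.0794)·2.894718 − (0.0019/3.0581)·2.716503 = -0.039028
denominator = 1 − 2.894718 = -1.894718
p = -0.039028 / -1.894718 = 0.0206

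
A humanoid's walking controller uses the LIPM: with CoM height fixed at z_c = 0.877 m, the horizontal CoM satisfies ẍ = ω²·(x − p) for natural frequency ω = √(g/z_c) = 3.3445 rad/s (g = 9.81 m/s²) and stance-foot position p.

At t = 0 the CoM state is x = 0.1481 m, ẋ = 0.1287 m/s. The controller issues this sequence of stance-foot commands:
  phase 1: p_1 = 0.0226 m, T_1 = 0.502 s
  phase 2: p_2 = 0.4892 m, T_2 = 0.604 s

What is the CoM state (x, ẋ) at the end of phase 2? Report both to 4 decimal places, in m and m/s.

phase 1: p=0.0226, T=0.502, ωT=1.678939, cosh=2.773219, sinh=2.586647; start (x,ẋ)=(0.148100, 0.128700) → end (x,ẋ)=(0.470176, 1.442619)
phase 2: p=0.4892, T=0.604, ωT=2.020078, cosh=3.835779, sinh=3.703134; start (x,ẋ)=(0.470176, 1.442619) → end (x,ẋ)=(2.013540, 5.297953)

x = 2.0135, ẋ = 5.2980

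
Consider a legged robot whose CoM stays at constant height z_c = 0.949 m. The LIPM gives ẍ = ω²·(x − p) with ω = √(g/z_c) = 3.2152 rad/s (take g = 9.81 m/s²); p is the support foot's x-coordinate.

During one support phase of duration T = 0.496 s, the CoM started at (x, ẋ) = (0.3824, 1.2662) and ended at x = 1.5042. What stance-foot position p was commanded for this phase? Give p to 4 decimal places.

ωT = 3.2152·0.496 = 1.594739; cosh(ωT) = 2.565003, sinh(ωT) = 2.362041
x(T) = p + (x₀−p)·cosh(ωT) + (ẋ₀/ω)·sinh(ωT) ⇒ p·(1 − cosh) = x(T) − x₀·cosh − (ẋ₀/ω)·sinh
numerator   = 1.5042 − (0.3824)·2.565003 − (1.2662/3.2152)·2.362041 = -0.406869
denominator = 1 − 2.565003 = -1.565003
p = -0.406869 / -1.565003 = 0.2600

p = 0.2600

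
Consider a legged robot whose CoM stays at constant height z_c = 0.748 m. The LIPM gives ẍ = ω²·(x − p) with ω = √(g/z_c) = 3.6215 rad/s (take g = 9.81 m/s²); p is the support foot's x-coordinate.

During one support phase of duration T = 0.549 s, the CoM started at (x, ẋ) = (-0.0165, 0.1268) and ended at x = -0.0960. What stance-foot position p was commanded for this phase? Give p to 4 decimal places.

p = 0.0589

ωT = 3.6215·0.549 = 1.988204; cosh(ωT) = 3.719672, sinh(ωT) = 3.582731
x(T) = p + (x₀−p)·cosh(ωT) + (ẋ₀/ω)·sinh(ωT) ⇒ p·(1 − cosh) = x(T) − x₀·cosh − (ẋ₀/ω)·sinh
numerator   = -0.0960 − (-0.0165)·3.719672 − (0.1268/3.6215)·3.582731 = -0.160068
denominator = 1 − 3.719672 = -2.719672
p = -0.160068 / -2.719672 = 0.0589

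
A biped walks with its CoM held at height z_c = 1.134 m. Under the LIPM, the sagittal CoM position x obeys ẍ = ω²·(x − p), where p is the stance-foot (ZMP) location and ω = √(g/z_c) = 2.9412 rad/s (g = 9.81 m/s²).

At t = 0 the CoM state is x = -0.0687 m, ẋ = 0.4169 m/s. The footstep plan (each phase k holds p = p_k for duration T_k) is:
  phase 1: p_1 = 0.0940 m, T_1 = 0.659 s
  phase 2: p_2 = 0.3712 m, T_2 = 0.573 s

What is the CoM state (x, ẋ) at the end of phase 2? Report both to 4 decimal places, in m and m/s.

x = -0.7988, ẋ = -3.2661

phase 1: p=0.0940, T=0.659, ωT=1.938251, cosh=3.545272, sinh=3.401317; start (x,ẋ)=(-0.068700, 0.416900) → end (x,ẋ)=(-0.000697, -0.149619)
phase 2: p=0.3712, T=0.573, ωT=1.685308, cosh=2.789749, sinh=2.604361; start (x,ẋ)=(-0.000697, -0.149619) → end (x,ẋ)=(-0.798782, -3.266108)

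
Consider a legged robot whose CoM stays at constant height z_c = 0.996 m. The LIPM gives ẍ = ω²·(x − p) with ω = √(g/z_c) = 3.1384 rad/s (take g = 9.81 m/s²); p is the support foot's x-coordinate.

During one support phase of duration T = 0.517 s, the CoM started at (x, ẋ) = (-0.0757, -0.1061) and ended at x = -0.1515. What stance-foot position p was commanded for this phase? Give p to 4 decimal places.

p = -0.0797

ωT = 3.1384·0.517 = 1.622553; cosh(ωT) = 2.631700, sinh(ωT) = 2.434306
x(T) = p + (x₀−p)·cosh(ωT) + (ẋ₀/ω)·sinh(ωT) ⇒ p·(1 − cosh) = x(T) − x₀·cosh − (ẋ₀/ω)·sinh
numerator   = -0.1515 − (-0.0757)·2.631700 − (-0.1061/3.1384)·2.434306 = 0.130016
denominator = 1 − 2.631700 = -1.631700
p = 0.130016 / -1.631700 = -0.0797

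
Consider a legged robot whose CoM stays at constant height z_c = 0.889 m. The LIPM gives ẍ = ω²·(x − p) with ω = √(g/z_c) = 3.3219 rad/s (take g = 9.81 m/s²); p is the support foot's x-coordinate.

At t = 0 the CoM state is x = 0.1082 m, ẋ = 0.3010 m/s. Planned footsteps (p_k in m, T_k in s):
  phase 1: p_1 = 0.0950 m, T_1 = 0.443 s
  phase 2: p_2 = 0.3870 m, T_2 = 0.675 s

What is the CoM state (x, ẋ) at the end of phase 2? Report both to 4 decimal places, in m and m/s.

x = 1.1248, ẋ = 2.5601

phase 1: p=0.0950, T=0.443, ωT=1.471602, cosh=2.292882, sinh=2.063325; start (x,ẋ)=(0.108200, 0.301000) → end (x,ẋ)=(0.312226, 0.780632)
phase 2: p=0.3870, T=0.675, ωT=2.242282, cosh=4.760506, sinh=4.654290; start (x,ẋ)=(0.312226, 0.780632) → end (x,ẋ)=(1.124774, 2.560111)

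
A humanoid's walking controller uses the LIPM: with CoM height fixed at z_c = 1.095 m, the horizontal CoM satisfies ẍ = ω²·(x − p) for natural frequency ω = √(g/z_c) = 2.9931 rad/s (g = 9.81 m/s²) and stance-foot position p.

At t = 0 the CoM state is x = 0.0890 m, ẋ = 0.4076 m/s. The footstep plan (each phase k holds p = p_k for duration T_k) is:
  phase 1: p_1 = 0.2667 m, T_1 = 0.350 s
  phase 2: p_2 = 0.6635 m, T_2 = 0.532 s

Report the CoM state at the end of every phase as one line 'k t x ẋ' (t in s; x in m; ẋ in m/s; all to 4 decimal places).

1 0.3500 0.1525 -0.0124
2 0.8820 -0.6541 -3.6351

phase 1: p=0.2667, T=0.350, ωT=1.047585, cosh=1.600771, sinh=1.249987; start (x,ẋ)=(0.089000, 0.407600) → end (x,ẋ)=(0.152466, -0.012361)
phase 2: p=0.6635, T=0.532, ωT=1.592329, cosh=2.559318, sinh=2.355866; start (x,ẋ)=(0.152466, -0.012361) → end (x,ẋ)=(-0.654128, -3.635112)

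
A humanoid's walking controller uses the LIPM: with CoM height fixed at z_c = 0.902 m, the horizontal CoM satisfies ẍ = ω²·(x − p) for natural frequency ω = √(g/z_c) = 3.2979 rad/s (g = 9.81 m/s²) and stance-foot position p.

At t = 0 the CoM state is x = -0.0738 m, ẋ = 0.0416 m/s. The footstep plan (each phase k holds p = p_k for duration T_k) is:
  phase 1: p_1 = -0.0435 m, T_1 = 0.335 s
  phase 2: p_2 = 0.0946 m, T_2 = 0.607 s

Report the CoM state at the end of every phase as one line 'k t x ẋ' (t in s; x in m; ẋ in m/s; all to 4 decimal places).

phase 1: p=-0.0435, T=0.335, ωT=1.104796, cosh=1.674944, sinh=1.343666; start (x,ẋ)=(-0.073800, 0.041600) → end (x,ẋ)=(-0.077302, -0.064590)
phase 2: p=0.0946, T=0.607, ωT=2.001825, cosh=3.768822, sinh=3.633734; start (x,ẋ)=(-0.077302, -0.064590) → end (x,ẋ)=(-0.624434, -2.303445)

1 0.3350 -0.0773 -0.0646
2 0.9420 -0.6244 -2.3034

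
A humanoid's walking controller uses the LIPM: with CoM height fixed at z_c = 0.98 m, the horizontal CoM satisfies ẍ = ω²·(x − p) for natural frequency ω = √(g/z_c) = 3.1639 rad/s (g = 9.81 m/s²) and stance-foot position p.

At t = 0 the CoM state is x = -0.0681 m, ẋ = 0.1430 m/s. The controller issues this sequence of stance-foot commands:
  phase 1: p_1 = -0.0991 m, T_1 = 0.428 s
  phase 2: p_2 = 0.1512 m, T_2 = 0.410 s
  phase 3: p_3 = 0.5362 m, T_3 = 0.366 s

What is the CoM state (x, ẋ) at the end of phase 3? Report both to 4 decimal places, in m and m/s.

phase 1: p=-0.0991, T=0.428, ωT=1.354149, cosh=2.065815, sinh=1.807649; start (x,ẋ)=(-0.068100, 0.143000) → end (x,ẋ)=(0.046641, 0.472707)
phase 2: p=0.1512, T=0.410, ωT=1.297199, cosh=1.966165, sinh=1.692869; start (x,ẋ)=(0.046641, 0.472707) → end (x,ẋ)=(0.198546, 0.369397)
phase 3: p=0.5362, T=0.366, ωT=1.157987, cosh=1.748819, sinh=1.434701; start (x,ẋ)=(0.198546, 0.369397) → end (x,ẋ)=(0.113211, -0.886688)

x = 0.1132, ẋ = -0.8867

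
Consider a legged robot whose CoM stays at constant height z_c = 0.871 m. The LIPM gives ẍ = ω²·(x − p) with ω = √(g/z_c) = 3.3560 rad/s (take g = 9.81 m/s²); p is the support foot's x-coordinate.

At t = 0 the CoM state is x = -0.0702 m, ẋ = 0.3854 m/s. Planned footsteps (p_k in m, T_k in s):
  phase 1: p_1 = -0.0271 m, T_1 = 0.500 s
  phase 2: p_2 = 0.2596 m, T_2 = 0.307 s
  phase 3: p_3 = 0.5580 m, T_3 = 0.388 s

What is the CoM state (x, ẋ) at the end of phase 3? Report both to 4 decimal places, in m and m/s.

phase 1: p=-0.0271, T=0.500, ωT=1.678000, cosh=2.770791, sinh=2.584044; start (x,ẋ)=(-0.070200, 0.385400) → end (x,ẋ)=(0.150228, 0.694098)
phase 2: p=0.2596, T=0.307, ωT=1.030292, cosh=1.579393, sinh=1.222491; start (x,ẋ)=(0.150228, 0.694098) → end (x,ẋ)=(0.339698, 0.647536)
phase 3: p=0.5580, T=0.388, ωT=1.302128, cosh=1.974533, sinh=1.702580; start (x,ẋ)=(0.339698, 0.647536) → end (x,ẋ)=(0.455466, 0.031233)

x = 0.4555, ẋ = 0.0312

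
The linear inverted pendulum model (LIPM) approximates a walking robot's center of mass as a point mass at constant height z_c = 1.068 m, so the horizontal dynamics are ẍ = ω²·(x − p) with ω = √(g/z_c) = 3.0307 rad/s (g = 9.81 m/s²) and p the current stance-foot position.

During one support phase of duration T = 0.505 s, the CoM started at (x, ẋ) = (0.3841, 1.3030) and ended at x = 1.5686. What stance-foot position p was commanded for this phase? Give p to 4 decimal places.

p = 0.2165

ωT = 3.0307·0.505 = 1.530504; cosh(ωT) = 2.418465, sinh(ωT) = 2.202038
x(T) = p + (x₀−p)·cosh(ωT) + (ẋ₀/ω)·sinh(ωT) ⇒ p·(1 − cosh) = x(T) − x₀·cosh − (ẋ₀/ω)·sinh
numerator   = 1.5686 − (0.3841)·2.418465 − (1.3030/3.0307)·2.202038 = -0.307063
denominator = 1 − 2.418465 = -1.418465
p = -0.307063 / -1.418465 = 0.2165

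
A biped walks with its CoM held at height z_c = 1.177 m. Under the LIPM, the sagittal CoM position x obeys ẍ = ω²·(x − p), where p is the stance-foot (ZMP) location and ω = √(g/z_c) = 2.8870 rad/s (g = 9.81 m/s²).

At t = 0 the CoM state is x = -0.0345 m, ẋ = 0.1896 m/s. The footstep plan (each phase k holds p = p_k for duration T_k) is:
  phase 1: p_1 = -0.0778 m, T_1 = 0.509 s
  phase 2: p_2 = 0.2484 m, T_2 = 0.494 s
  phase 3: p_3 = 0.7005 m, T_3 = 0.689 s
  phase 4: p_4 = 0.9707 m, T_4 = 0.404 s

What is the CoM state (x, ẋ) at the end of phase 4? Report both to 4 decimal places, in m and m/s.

phase 1: p=-0.0778, T=0.509, ωT=1.469483, cosh=2.288516, sinh=2.058471; start (x,ẋ)=(-0.034500, 0.189600) → end (x,ẋ)=(0.156480, 0.691226)
phase 2: p=0.2484, T=0.494, ωT=1.426178, cosh=2.201492, sinh=1.961267; start (x,ẋ)=(0.156480, 0.691226) → end (x,ẋ)=(0.515620, 1.001263)
phase 3: p=0.7005, T=0.689, ωT=1.989143, cosh=3.723040, sinh=3.586227; start (x,ẋ)=(0.515620, 1.001263) → end (x,ẋ)=(1.255950, 1.813594)
phase 4: p=0.9707, T=0.404, ωT=1.166348, cosh=1.760875, sinh=1.449372; start (x,ẋ)=(1.255950, 1.813594) → end (x,ẋ)=(2.383476, 4.387095)

x = 2.3835, ẋ = 4.3871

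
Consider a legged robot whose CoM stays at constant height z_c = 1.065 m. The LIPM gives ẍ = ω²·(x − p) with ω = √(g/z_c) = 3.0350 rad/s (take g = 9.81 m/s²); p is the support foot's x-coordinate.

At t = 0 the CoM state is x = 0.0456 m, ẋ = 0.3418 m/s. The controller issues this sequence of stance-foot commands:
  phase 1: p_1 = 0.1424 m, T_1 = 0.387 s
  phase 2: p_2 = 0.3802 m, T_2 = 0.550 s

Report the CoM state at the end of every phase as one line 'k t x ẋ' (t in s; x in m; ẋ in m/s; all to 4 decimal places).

1 0.3870 0.1357 0.1759
2 0.9370 -0.1435 -1.4166

phase 1: p=0.1424, T=0.387, ωT=1.174545, cosh=1.772815, sinh=1.463855; start (x,ẋ)=(0.045600, 0.341800) → end (x,ẋ)=(0.135650, 0.175885)
phase 2: p=0.3802, T=0.550, ωT=1.669250, cosh=2.748287, sinh=2.559898; start (x,ẋ)=(0.135650, 0.175885) → end (x,ẋ)=(-0.143541, -1.416597)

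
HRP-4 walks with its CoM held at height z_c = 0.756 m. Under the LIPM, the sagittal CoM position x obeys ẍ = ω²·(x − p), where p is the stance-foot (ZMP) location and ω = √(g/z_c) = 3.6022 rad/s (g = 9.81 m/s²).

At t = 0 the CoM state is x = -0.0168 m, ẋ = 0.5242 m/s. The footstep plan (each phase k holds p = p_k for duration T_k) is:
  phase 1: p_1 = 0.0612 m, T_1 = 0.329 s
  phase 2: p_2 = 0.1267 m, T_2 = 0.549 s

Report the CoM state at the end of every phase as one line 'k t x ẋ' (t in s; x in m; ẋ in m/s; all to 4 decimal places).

1 0.3290 0.1375 0.5209
2 0.8780 0.6788 2.0553

phase 1: p=0.0612, T=0.329, ωT=1.185124, cosh=1.788400, sinh=1.482692; start (x,ẋ)=(-0.016800, 0.524200) → end (x,ẋ)=(0.137469, 0.520885)
phase 2: p=0.1267, T=0.549, ωT=1.977608, cosh=3.681919, sinh=3.543519; start (x,ẋ)=(0.137469, 0.520885) → end (x,ẋ)=(0.678751, 2.055321)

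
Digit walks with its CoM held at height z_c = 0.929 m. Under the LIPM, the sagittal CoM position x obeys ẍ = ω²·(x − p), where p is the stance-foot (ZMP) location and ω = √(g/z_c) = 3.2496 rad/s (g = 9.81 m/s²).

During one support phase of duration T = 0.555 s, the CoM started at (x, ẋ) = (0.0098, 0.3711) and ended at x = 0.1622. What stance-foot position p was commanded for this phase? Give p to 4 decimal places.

p = 0.0971

ωT = 3.2496·0.555 = 1.803528; cosh(ωT) = 3.117873, sinh(ωT) = 2.953156
x(T) = p + (x₀−p)·cosh(ωT) + (ẋ₀/ω)·sinh(ωT) ⇒ p·(1 − cosh) = x(T) − x₀·cosh − (ẋ₀/ω)·sinh
numerator   = 0.1622 − (0.0098)·3.117873 − (0.3711/3.2496)·2.953156 = -0.205602
denominator = 1 − 3.117873 = -2.117873
p = -0.205602 / -2.117873 = 0.0971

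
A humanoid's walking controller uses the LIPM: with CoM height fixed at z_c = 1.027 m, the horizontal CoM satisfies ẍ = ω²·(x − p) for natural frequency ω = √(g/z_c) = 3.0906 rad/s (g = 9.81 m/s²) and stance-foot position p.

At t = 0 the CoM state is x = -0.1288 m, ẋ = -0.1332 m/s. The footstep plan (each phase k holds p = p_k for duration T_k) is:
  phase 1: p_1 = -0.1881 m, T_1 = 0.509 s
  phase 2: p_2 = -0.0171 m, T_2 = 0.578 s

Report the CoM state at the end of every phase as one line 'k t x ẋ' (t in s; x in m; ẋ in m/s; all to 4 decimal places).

1 0.5090 -0.1384 0.0879
2 1.0870 -0.3068 -0.8178

phase 1: p=-0.1881, T=0.509, ωT=1.573115, cosh=2.514522, sinh=2.307124; start (x,ẋ)=(-0.128800, -0.133200) → end (x,ẋ)=(-0.138422, 0.087898)
phase 2: p=-0.0171, T=0.578, ωT=1.786367, cosh=3.067649, sinh=2.900082; start (x,ẋ)=(-0.138422, 0.087898) → end (x,ẋ)=(-0.306794, -0.817769)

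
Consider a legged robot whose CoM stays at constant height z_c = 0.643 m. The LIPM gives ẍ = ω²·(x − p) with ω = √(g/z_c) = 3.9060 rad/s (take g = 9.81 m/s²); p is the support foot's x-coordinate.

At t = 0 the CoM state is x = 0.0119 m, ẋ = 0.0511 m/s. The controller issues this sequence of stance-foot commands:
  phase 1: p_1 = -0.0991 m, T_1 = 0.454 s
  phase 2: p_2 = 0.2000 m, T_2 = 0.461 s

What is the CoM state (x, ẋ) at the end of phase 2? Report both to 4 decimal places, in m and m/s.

phase 1: p=-0.0991, T=0.454, ωT=1.773324, cosh=3.030084, sinh=2.860316; start (x,ẋ)=(0.011900, 0.051100) → end (x,ẋ)=(0.274659, 1.394973)
phase 2: p=0.2000, T=0.461, ωT=1.800666, cosh=3.109433, sinh=2.944245; start (x,ẋ)=(0.274659, 1.394973) → end (x,ẋ)=(1.483644, 5.196174)

x = 1.4836, ẋ = 5.1962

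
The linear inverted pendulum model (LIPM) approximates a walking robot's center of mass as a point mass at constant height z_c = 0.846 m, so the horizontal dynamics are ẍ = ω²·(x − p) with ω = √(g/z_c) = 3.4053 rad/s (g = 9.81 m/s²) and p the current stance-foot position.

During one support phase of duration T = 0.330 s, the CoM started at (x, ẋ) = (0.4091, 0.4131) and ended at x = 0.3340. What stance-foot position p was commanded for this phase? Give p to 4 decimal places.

p = 0.7544

ωT = 3.4053·0.330 = 1.123749; cosh(ωT) = 1.700712, sinh(ωT) = 1.375654
x(T) = p + (x₀−p)·cosh(ωT) + (ẋ₀/ω)·sinh(ωT) ⇒ p·(1 − cosh) = x(T) − x₀·cosh − (ẋ₀/ω)·sinh
numerator   = 0.3340 − (0.4091)·1.700712 − (0.4131/3.4053)·1.375654 = -0.528643
denominator = 1 − 1.700712 = -0.700712
p = -0.528643 / -0.700712 = 0.7544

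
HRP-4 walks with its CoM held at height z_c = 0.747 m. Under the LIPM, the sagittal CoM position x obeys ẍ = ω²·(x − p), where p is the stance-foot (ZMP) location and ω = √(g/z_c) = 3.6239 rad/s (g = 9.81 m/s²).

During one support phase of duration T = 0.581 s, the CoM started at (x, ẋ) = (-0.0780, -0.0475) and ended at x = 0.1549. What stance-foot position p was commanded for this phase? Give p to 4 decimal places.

p = -0.1683

ωT = 3.6239·0.581 = 2.105486; cosh(ωT) = 4.166439, sinh(ωT) = 4.044653
x(T) = p + (x₀−p)·cosh(ωT) + (ẋ₀/ω)·sinh(ωT) ⇒ p·(1 − cosh) = x(T) − x₀·cosh − (ẋ₀/ω)·sinh
numerator   = 0.1549 − (-0.0780)·4.166439 − (-0.0475/3.6239)·4.044653 = 0.532897
denominator = 1 − 4.166439 = -3.166439
p = 0.532897 / -3.166439 = -0.1683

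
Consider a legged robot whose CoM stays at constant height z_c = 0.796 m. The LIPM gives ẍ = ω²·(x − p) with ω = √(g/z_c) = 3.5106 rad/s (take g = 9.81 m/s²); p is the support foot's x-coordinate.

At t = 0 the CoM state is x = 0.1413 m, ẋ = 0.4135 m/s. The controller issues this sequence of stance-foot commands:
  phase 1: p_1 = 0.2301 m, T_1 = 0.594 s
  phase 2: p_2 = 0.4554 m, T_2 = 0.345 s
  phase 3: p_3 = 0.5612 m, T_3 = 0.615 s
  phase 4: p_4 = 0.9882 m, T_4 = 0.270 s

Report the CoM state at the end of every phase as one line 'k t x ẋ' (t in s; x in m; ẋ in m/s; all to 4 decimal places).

phase 1: p=0.2301, T=0.594, ωT=2.085296, cosh=4.085623, sinh=3.961353; start (x,ẋ)=(0.141300, 0.413500) → end (x,ẋ)=(0.333889, 0.454488)
phase 2: p=0.4554, T=0.345, ωT=1.211157, cosh=1.827610, sinh=1.529757; start (x,ẋ)=(0.333889, 0.454488) → end (x,ẋ)=(0.431370, 0.178069)
phase 3: p=0.5612, T=0.615, ωT=2.159019, cosh=4.389037, sinh=4.273599; start (x,ẋ)=(0.431370, 0.178069) → end (x,ẋ)=(0.208143, -1.166270)
phase 4: p=0.9882, T=0.270, ωT=0.947862, cosh=1.483878, sinh=1.096309; start (x,ẋ)=(0.208143, -1.166270) → end (x,ẋ)=(-0.533518, -4.732810)

1 0.5940 0.3339 0.4545
2 0.9390 0.4314 0.1781
3 1.5540 0.2081 -1.1663
4 1.8240 -0.5335 -4.7328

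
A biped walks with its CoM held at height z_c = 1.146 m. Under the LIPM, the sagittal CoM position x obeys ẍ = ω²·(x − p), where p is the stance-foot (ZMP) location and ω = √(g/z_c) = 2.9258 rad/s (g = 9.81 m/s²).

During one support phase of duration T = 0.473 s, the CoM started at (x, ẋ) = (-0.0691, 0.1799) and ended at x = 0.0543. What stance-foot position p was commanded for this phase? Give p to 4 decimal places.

p = -0.0766

ωT = 2.9258·0.473 = 1.383903; cosh(ωT) = 2.120523, sinh(ωT) = 1.869925
x(T) = p + (x₀−p)·cosh(ωT) + (ẋ₀/ω)·sinh(ωT) ⇒ p·(1 − cosh) = x(T) − x₀·cosh − (ẋ₀/ω)·sinh
numerator   = 0.0543 − (-0.0691)·2.120523 − (0.1799/2.9258)·1.869925 = 0.085851
denominator = 1 − 2.120523 = -1.120523
p = 0.085851 / -1.120523 = -0.0766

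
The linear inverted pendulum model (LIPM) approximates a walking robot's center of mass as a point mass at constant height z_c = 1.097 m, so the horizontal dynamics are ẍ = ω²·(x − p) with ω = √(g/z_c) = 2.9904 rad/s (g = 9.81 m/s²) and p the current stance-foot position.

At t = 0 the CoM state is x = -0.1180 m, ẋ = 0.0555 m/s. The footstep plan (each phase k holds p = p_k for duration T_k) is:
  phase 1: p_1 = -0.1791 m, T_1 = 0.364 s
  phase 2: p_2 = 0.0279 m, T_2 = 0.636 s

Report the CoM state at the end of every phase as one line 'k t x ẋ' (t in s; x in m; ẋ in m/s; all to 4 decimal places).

1 0.3640 -0.0537 0.3323
2 1.0000 0.1126 0.3392

phase 1: p=-0.1791, T=0.364, ωT=1.088506, cosh=1.653276, sinh=1.316557; start (x,ẋ)=(-0.118000, 0.055500) → end (x,ẋ)=(-0.053650, 0.332309)
phase 2: p=0.0279, T=0.636, ωT=1.901894, cosh=3.423929, sinh=3.274643; start (x,ẋ)=(-0.053650, 0.332309) → end (x,ẋ)=(0.112573, 0.339223)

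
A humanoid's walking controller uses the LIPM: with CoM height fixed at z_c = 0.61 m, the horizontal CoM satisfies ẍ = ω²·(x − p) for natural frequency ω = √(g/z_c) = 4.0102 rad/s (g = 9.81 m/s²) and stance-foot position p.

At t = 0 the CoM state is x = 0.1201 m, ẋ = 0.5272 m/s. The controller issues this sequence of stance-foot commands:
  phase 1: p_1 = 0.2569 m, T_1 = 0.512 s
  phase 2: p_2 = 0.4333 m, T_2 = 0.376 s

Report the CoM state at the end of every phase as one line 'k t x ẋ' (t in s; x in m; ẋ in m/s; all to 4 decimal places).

1 0.5120 0.2189 -0.0143
2 0.8880 -0.0823 -1.8806

phase 1: p=0.2569, T=0.512, ωT=2.053222, cosh=3.960647, sinh=3.832326; start (x,ẋ)=(0.120100, 0.527200) → end (x,ẋ)=(0.218899, -0.014343)
phase 2: p=0.4333, T=0.376, ωT=1.507835, cosh=2.369165, sinh=2.147777; start (x,ẋ)=(0.218899, -0.014343) → end (x,ẋ)=(-0.082333, -1.880617)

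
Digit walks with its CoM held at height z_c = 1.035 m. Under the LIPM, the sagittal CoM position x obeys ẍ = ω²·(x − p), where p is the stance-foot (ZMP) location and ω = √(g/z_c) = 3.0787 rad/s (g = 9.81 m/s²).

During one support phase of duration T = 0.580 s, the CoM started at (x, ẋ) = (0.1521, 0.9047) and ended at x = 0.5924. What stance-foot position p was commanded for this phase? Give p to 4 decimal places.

ωT = 3.0787·0.580 = 1.785646; cosh(ωT) = 3.065560, sinh(ωT) = 2.897871
x(T) = p + (x₀−p)·cosh(ωT) + (ẋ₀/ω)·sinh(ωT) ⇒ p·(1 − cosh) = x(T) − x₀·cosh − (ẋ₀/ω)·sinh
numerator   = 0.5924 − (0.1521)·3.065560 − (0.9047/3.0787)·2.897871 = -0.725434
denominator = 1 − 3.065560 = -2.065560
p = -0.725434 / -2.065560 = 0.3512

p = 0.3512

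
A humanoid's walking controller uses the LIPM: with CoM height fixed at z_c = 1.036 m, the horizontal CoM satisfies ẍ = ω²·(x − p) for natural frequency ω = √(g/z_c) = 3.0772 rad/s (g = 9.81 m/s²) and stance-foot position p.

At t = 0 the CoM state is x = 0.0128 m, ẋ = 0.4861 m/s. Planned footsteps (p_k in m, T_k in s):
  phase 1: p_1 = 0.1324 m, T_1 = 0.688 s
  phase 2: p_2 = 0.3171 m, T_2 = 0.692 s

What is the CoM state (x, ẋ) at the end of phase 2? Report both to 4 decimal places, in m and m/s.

phase 1: p=0.1324, T=0.688, ωT=2.117114, cosh=4.213752, sinh=4.093373; start (x,ẋ)=(0.012800, 0.486100) → end (x,ẋ)=(0.275058, 0.541808)
phase 2: p=0.3171, T=0.692, ωT=2.129422, cosh=4.264457, sinh=4.145551; start (x,ẋ)=(0.275058, 0.541808) → end (x,ẋ)=(0.867730, 1.774205)

x = 0.8677, ẋ = 1.7742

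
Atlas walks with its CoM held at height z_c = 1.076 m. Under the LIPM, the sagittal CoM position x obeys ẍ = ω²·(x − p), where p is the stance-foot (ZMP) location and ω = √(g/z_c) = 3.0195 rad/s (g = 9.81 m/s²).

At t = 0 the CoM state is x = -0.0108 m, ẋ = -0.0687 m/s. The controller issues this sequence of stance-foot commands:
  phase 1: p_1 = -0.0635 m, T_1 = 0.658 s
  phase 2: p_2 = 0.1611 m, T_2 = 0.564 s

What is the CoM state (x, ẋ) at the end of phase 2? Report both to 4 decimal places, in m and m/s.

x = 0.1245, ẋ = 0.0075

phase 1: p=-0.0635, T=0.658, ωT=1.986831, cosh=3.714758, sinh=3.577629; start (x,ẋ)=(-0.010800, -0.068700) → end (x,ẋ)=(0.050869, 0.314096)
phase 2: p=0.1611, T=0.564, ωT=1.702998, cosh=2.836260, sinh=2.654123; start (x,ẋ)=(0.050869, 0.314096) → end (x,ẋ)=(0.124545, 0.007454)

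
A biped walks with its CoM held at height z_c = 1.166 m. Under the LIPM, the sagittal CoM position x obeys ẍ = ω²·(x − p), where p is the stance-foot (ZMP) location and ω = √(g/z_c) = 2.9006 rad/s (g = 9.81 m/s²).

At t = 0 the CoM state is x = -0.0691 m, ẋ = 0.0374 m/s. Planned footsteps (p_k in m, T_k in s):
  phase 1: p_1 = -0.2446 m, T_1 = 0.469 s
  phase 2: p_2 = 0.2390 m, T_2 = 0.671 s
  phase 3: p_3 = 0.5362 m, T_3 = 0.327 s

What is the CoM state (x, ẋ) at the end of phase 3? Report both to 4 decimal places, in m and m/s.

phase 1: p=-0.2446, T=0.469, ωT=1.360381, cosh=2.077121, sinh=1.820558; start (x,ẋ)=(-0.069100, 0.037400) → end (x,ẋ)=(0.143409, 1.004449)
phase 2: p=0.2390, T=0.671, ωT=1.946303, cosh=3.572774, sinh=3.429973; start (x,ẋ)=(0.143409, 1.004449) → end (x,ẋ)=(1.085240, 2.637636)
phase 3: p=0.5362, T=0.327, ωT=0.948496, cosh=1.484574, sinh=1.097251; start (x,ẋ)=(1.085240, 2.637636) → end (x,ẋ)=(2.349066, 5.663187)

x = 2.3491, ẋ = 5.6632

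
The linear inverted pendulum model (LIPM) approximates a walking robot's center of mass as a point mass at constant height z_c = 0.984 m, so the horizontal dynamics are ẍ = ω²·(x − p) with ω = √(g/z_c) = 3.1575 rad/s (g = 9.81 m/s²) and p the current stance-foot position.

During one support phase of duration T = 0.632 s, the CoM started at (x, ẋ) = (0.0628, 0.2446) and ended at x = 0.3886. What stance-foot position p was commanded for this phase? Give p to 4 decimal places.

ωT = 3.1575·0.632 = 1.995540; cosh(ωT) = 3.746057, sinh(ωT) = 3.610117
x(T) = p + (x₀−p)·cosh(ωT) + (ẋ₀/ω)·sinh(ωT) ⇒ p·(1 − cosh) = x(T) − x₀·cosh − (ẋ₀/ω)·sinh
numerator   = 0.3886 − (0.0628)·3.746057 − (0.2446/3.1575)·3.610117 = -0.126315
denominator = 1 − 3.746057 = -2.746057
p = -0.126315 / -2.746057 = 0.0460

p = 0.0460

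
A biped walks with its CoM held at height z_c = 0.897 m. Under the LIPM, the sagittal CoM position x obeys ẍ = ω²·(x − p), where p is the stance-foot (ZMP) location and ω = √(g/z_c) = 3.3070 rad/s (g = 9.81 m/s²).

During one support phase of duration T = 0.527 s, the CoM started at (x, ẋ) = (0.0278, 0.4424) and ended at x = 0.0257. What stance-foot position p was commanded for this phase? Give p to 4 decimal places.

ωT = 3.3070·0.527 = 1.742789; cosh(ωT) = 2.944144, sinh(ωT) = 2.769112
x(T) = p + (x₀−p)·cosh(ωT) + (ẋ₀/ω)·sinh(ωT) ⇒ p·(1 − cosh) = x(T) − x₀·cosh − (ẋ₀/ω)·sinh
numerator   = 0.0257 − (0.0278)·2.944144 − (0.4424/3.3070)·2.769112 = -0.426590
denominator = 1 − 2.944144 = -1.944144
p = -0.426590 / -1.944144 = 0.2194

p = 0.2194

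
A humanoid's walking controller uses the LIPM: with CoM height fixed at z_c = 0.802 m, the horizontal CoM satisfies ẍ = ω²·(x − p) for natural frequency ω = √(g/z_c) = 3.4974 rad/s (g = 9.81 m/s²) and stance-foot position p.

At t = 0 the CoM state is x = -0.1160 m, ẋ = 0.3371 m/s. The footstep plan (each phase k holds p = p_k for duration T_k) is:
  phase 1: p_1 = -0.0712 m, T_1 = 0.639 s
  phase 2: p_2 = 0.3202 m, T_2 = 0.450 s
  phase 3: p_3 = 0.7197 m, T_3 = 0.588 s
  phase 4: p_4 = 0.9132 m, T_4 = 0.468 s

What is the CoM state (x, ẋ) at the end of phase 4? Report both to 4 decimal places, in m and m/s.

x = 1.1542, ẋ = 1.0168

phase 1: p=-0.0712, T=0.639, ωT=2.234839, cosh=4.725991, sinh=4.618982; start (x,ẋ)=(-0.116000, 0.337100) → end (x,ẋ)=(0.162280, 0.869413)
phase 2: p=0.3202, T=0.450, ωT=1.573830, cosh=2.516171, sinh=2.308922; start (x,ẋ)=(0.162280, 0.869413) → end (x,ẋ)=(0.496818, 0.912356)
phase 3: p=0.7197, T=0.588, ωT=2.056471, cosh=3.973118, sinh=3.845214; start (x,ẋ)=(0.496818, 0.912356) → end (x,ẋ)=(0.837253, 0.627528)
phase 4: p=0.9132, T=0.468, ωT=1.636783, cosh=2.666609, sinh=2.472004; start (x,ẋ)=(0.837253, 0.627528) → end (x,ẋ)=(1.154224, 1.016767)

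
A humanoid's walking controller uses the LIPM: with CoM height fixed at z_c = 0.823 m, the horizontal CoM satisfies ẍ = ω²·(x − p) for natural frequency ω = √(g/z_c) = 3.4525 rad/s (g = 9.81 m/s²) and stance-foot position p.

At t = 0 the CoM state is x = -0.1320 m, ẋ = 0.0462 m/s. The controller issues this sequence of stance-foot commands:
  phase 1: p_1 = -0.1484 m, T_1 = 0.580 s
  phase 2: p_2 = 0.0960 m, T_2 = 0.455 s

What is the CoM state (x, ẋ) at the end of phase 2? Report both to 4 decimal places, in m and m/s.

x = 0.0134, ẋ = -0.1101

phase 1: p=-0.1484, T=0.580, ωT=2.002450, cosh=3.771093, sinh=3.636089; start (x,ẋ)=(-0.132000, 0.046200) → end (x,ẋ)=(-0.037897, 0.380103)
phase 2: p=0.0960, T=0.455, ωT=1.570888, cosh=2.509388, sinh=2.301528; start (x,ẋ)=(-0.037897, 0.380103) → end (x,ẋ)=(0.013387, -0.110125)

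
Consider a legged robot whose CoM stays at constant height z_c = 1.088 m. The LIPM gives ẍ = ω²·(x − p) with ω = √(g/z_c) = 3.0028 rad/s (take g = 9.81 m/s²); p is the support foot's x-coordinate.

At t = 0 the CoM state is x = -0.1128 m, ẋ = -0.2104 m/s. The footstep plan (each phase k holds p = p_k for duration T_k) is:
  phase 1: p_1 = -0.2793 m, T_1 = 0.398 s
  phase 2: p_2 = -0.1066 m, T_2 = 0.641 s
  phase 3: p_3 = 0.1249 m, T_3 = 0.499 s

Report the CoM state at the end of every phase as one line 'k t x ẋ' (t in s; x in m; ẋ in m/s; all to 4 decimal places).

1 0.3980 -0.0842 0.3709
2 1.0390 0.3860 1.5235
3 1.5380 1.8167 5.2454

phase 1: p=-0.2793, T=0.398, ωT=1.195114, cosh=1.803303, sinh=1.500633; start (x,ẋ)=(-0.112800, -0.210400) → end (x,ẋ)=(-0.084196, 0.370851)
phase 2: p=-0.1066, T=0.641, ωT=1.924795, cosh=3.499824, sinh=3.353918; start (x,ẋ)=(-0.084196, 0.370851) → end (x,ẋ)=(0.386023, 1.523543)
phase 3: p=0.1249, T=0.499, ωT=1.498397, cosh=2.349000, sinh=2.125512; start (x,ẋ)=(0.386023, 1.523543) → end (x,ẋ)=(1.816709, 5.245419)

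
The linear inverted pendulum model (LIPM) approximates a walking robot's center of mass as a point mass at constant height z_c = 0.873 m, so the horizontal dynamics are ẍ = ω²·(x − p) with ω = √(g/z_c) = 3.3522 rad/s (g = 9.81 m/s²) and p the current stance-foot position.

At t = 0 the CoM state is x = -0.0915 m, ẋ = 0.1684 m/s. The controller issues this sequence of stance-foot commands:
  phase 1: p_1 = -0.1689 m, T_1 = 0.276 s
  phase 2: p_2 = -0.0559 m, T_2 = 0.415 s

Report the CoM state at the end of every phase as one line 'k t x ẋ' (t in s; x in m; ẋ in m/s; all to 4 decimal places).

phase 1: p=-0.1689, T=0.276, ωT=0.925207, cosh=1.459420, sinh=1.062971; start (x,ẋ)=(-0.091500, 0.168400) → end (x,ẋ)=(-0.002542, 0.521565)
phase 2: p=-0.0559, T=0.415, ωT=1.391163, cosh=2.134154, sinh=1.885368; start (x,ẋ)=(-0.002542, 0.521565) → end (x,ẋ)=(0.351317, 1.450331)

1 0.2760 -0.0025 0.5216
2 0.6910 0.3513 1.4503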